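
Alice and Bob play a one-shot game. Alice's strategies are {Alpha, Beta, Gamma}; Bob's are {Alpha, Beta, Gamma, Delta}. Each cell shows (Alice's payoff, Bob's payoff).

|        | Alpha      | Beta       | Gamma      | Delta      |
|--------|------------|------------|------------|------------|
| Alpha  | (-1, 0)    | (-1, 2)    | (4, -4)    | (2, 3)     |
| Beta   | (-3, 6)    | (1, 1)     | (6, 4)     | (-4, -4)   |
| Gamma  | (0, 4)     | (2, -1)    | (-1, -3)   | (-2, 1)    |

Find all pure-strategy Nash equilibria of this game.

(Alpha, Delta) and (Gamma, Alpha)

Find each player's best response to every opponent strategy; NE are the intersections.
Alice's best responses — vs Alpha: Gamma (payoff 0); vs Beta: Gamma (payoff 2); vs Gamma: Beta (payoff 6); vs Delta: Alpha (payoff 2).
Bob's best responses — vs Alpha: Delta (payoff 3); vs Beta: Alpha (payoff 6); vs Gamma: Alpha (payoff 4).
Mutual best responses occur at (Alpha, Delta) and (Gamma, Alpha); at each, neither player gains by switching.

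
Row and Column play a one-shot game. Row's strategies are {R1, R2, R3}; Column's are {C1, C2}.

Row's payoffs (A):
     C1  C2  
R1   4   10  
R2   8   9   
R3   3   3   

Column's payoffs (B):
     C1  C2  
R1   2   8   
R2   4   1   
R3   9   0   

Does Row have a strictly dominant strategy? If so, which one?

No strictly dominant strategy

A strategy is strictly dominant if it gives Row a strictly higher payoff than every other strategy, against every choice by the opponent.
R1 is not dominant: against C1, R2 gives 8 > 4.
R2 is not dominant: against C2, R1 gives 10 > 9.
R3 is not dominant: against C1, R1 gives 4 > 3.
No single strategy is best against every opponent action.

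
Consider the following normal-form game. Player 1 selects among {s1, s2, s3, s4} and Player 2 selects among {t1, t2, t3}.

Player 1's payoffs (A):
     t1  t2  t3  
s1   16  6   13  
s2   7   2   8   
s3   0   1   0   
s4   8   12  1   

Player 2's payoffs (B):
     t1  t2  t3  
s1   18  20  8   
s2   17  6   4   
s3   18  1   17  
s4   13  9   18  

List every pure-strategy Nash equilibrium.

A profile is a Nash equilibrium when each player is best-responding to the other.
Player 1's best responses — vs t1: s1 (payoff 16); vs t2: s4 (payoff 12); vs t3: s1 (payoff 13).
Player 2's best responses — vs s1: t2 (payoff 20); vs s2: t1 (payoff 17); vs s3: t1 (payoff 18); vs s4: t3 (payoff 18).
No cell has both players best-responding. For instance, Player 1's best reply to t3 is s1, but against s1 Player 2 prefers t2 over t3.

No pure-strategy Nash equilibrium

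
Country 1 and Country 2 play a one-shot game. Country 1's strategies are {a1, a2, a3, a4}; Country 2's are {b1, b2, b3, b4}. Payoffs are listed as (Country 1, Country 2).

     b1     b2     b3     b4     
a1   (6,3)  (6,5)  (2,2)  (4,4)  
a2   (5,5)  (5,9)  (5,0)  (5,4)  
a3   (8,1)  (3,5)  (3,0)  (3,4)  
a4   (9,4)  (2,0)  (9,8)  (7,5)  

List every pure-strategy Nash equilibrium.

(a1, b2) and (a4, b3)

Find each player's best response to every opponent strategy; NE are the intersections.
Country 1's best responses — vs b1: a4 (payoff 9); vs b2: a1 (payoff 6); vs b3: a4 (payoff 9); vs b4: a4 (payoff 7).
Country 2's best responses — vs a1: b2 (payoff 5); vs a2: b2 (payoff 9); vs a3: b2 (payoff 5); vs a4: b3 (payoff 8).
Mutual best responses occur at (a1, b2) and (a4, b3); at each, neither player gains by switching.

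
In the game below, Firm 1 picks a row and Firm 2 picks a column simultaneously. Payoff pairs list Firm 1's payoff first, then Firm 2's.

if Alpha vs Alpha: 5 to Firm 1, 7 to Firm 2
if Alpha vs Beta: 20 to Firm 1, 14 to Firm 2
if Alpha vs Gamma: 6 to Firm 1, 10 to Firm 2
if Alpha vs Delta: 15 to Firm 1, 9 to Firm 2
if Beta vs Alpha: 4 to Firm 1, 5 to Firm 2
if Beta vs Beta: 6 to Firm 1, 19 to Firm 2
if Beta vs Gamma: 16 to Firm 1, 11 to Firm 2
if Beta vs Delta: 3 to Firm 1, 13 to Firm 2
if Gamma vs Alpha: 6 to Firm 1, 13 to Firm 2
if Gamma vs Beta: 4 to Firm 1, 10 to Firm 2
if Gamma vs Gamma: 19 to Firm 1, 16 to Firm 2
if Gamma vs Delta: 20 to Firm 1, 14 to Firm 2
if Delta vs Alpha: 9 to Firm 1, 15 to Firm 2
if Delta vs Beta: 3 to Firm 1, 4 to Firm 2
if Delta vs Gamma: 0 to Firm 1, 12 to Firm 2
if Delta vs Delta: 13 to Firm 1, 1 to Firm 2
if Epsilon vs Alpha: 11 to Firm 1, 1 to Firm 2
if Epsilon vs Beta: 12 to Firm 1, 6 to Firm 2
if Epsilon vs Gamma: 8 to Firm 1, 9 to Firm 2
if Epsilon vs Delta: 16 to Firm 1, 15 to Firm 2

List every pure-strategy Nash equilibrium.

Find each player's best response to every opponent strategy; NE are the intersections.
Firm 1's best responses — vs Alpha: Epsilon (payoff 11); vs Beta: Alpha (payoff 20); vs Gamma: Gamma (payoff 19); vs Delta: Gamma (payoff 20).
Firm 2's best responses — vs Alpha: Beta (payoff 14); vs Beta: Beta (payoff 19); vs Gamma: Gamma (payoff 16); vs Delta: Alpha (payoff 15); vs Epsilon: Delta (payoff 15).
Mutual best responses occur at (Alpha, Beta) and (Gamma, Gamma); at each, neither player gains by switching.

(Alpha, Beta) and (Gamma, Gamma)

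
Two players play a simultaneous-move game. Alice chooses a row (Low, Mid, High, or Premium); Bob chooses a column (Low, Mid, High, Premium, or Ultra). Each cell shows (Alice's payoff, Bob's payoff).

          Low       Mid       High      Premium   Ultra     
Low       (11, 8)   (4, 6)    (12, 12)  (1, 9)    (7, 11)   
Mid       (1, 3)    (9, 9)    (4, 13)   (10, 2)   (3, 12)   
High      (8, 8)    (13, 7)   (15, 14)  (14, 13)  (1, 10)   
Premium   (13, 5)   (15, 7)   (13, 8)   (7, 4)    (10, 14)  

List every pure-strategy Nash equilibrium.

(High, High) and (Premium, Ultra)

Check mutual best responses: a cell is a NE iff neither player can gain by unilaterally deviating.
Alice's best responses — vs Low: Premium (payoff 13); vs Mid: Premium (payoff 15); vs High: High (payoff 15); vs Premium: High (payoff 14); vs Ultra: Premium (payoff 10).
Bob's best responses — vs Low: High (payoff 12); vs Mid: High (payoff 13); vs High: High (payoff 14); vs Premium: Ultra (payoff 14).
Mutual best responses occur at (High, High) and (Premium, Ultra); at each, neither player gains by switching.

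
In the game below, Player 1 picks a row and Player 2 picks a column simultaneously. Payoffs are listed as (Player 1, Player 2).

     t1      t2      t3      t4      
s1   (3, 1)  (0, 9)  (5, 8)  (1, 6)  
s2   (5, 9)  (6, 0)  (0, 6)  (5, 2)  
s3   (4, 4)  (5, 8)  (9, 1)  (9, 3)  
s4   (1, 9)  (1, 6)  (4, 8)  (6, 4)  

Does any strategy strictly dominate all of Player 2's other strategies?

Check whether one of Player 2's strategies beats all alternatives regardless of what the opponent does.
t1 is not dominant: against s1, t2 gives 9 > 1.
t2 is not dominant: against s2, t1 gives 9 > 0.
t3 is not dominant: against s1, t2 gives 9 > 8.
t4 is not dominant: against s1, t2 gives 9 > 6.
No single strategy is best against every opponent action.

None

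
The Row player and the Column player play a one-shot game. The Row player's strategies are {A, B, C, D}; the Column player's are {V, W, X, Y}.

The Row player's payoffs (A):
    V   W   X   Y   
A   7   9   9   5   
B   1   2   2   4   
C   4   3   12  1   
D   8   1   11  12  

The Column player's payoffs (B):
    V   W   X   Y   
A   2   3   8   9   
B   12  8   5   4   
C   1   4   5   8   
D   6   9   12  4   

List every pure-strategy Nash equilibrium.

No pure-strategy Nash equilibrium

Find each player's best response to every opponent strategy; NE are the intersections.
The Row player's best responses — vs V: D (payoff 8); vs W: A (payoff 9); vs X: C (payoff 12); vs Y: D (payoff 12).
The Column player's best responses — vs A: Y (payoff 9); vs B: V (payoff 12); vs C: Y (payoff 8); vs D: X (payoff 12).
No cell has both players best-responding. For instance, the Row player's best reply to Y is D, but against D the Column player prefers X over Y.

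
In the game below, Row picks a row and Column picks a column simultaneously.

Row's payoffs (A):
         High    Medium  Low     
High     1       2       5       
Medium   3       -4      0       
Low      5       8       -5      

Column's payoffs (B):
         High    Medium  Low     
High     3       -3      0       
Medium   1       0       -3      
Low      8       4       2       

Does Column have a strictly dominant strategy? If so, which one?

High

A strategy is strictly dominant if it gives Column a strictly higher payoff than every other strategy, against every choice by the opponent.
High strictly dominates: vs High: 3 > each of {-3, 0}; vs Medium: 1 > each of {0, -3}; vs Low: 8 > each of {4, 2}.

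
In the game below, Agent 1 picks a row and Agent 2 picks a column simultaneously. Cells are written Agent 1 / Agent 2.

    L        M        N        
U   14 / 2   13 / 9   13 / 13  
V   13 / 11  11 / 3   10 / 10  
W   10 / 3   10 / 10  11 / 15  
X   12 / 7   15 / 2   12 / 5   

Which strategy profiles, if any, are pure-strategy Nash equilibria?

(U, N)

Check mutual best responses: a cell is a NE iff neither player can gain by unilaterally deviating.
Agent 1's best responses — vs L: U (payoff 14); vs M: X (payoff 15); vs N: U (payoff 13).
Agent 2's best responses — vs U: N (payoff 13); vs V: L (payoff 11); vs W: N (payoff 15); vs X: L (payoff 7).
The only mutual best response is (U, N); neither player gains by switching there.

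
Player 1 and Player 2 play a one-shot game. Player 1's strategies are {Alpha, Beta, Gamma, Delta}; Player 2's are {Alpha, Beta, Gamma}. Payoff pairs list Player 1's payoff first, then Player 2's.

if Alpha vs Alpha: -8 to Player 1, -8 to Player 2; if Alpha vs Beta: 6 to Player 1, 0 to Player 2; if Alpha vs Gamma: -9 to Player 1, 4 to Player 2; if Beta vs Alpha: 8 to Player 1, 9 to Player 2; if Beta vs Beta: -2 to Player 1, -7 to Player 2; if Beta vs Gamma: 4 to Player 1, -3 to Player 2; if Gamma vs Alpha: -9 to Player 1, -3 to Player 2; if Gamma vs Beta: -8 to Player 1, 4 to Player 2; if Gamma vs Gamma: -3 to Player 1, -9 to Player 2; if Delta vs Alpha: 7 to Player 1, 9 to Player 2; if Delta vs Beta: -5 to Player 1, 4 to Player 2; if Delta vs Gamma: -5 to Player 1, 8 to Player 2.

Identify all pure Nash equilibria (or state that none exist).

(Beta, Alpha)

A profile is a Nash equilibrium when each player is best-responding to the other.
Player 1's best responses — vs Alpha: Beta (payoff 8); vs Beta: Alpha (payoff 6); vs Gamma: Beta (payoff 4).
Player 2's best responses — vs Alpha: Gamma (payoff 4); vs Beta: Alpha (payoff 9); vs Gamma: Beta (payoff 4); vs Delta: Alpha (payoff 9).
The only mutual best response is (Beta, Alpha); neither player gains by switching there.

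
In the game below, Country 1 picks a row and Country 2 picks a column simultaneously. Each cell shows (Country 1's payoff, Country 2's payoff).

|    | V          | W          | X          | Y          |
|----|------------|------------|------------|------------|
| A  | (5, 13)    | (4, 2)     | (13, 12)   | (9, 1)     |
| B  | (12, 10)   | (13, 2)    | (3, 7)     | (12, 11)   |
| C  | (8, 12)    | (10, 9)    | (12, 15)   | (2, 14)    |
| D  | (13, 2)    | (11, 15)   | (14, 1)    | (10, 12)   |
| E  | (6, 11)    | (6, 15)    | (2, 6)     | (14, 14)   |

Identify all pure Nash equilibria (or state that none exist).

None

Check mutual best responses: a cell is a NE iff neither player can gain by unilaterally deviating.
Country 1's best responses — vs V: D (payoff 13); vs W: B (payoff 13); vs X: D (payoff 14); vs Y: E (payoff 14).
Country 2's best responses — vs A: V (payoff 13); vs B: Y (payoff 11); vs C: X (payoff 15); vs D: W (payoff 15); vs E: W (payoff 15).
No cell has both players best-responding. For instance, Country 1's best reply to X is D, but against D Country 2 prefers W over X.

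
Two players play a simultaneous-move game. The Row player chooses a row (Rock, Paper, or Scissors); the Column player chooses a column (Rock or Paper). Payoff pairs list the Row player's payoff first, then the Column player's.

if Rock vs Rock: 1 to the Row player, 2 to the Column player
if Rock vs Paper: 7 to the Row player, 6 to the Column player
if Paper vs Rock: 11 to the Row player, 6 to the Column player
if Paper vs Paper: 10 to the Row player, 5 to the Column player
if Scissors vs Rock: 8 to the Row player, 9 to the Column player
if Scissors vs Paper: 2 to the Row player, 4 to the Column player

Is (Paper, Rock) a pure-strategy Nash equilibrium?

Yes

Holding the Column player at Rock: the Row player gets 11 from Paper, versus 1 from Rock, 8 from Scissors. No profitable deviation for the Row player.
Holding the Row player at Paper: the Column player gets 6 from Rock, versus 5 from Paper. No profitable deviation for the Column player either.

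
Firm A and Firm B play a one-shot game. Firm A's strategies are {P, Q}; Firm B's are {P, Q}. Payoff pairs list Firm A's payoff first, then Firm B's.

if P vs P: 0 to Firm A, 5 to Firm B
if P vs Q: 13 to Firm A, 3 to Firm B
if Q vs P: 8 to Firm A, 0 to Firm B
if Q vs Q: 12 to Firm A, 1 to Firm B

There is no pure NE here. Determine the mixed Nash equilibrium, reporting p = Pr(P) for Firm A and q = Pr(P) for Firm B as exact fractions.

In a mixed NE each player is indifferent between their pure strategies, so the opponent's mix sets the indifference.
Firm B indifferent between P and Q: p·5 + (1−p)·0 = p·3 + (1−p)·1 ⟹ 0 + 5p = 1 + 2p ⟹ p = 1/3.
Firm A indifferent between P and Q: q·0 + (1−q)·13 = q·8 + (1−q)·12 ⟹ 13 + (-13)q = 12 + (-4)q ⟹ q = 1/9.

p = 1/3, q = 1/9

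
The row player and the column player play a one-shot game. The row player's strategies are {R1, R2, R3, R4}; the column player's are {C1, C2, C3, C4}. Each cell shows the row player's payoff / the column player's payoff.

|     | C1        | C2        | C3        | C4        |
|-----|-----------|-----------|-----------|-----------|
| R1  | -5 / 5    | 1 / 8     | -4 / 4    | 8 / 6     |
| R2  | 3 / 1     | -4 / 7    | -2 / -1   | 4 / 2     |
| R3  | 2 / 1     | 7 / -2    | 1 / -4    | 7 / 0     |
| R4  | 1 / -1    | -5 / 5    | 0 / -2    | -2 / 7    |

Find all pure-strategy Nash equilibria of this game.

Find each player's best response to every opponent strategy; NE are the intersections.
The row player's best responses — vs C1: R2 (payoff 3); vs C2: R3 (payoff 7); vs C3: R3 (payoff 1); vs C4: R1 (payoff 8).
The column player's best responses — vs R1: C2 (payoff 8); vs R2: C2 (payoff 7); vs R3: C1 (payoff 1); vs R4: C4 (payoff 7).
No cell has both players best-responding. For instance, the row player's best reply to C1 is R2, but against R2 the column player prefers C2 over C1.

No pure-strategy Nash equilibrium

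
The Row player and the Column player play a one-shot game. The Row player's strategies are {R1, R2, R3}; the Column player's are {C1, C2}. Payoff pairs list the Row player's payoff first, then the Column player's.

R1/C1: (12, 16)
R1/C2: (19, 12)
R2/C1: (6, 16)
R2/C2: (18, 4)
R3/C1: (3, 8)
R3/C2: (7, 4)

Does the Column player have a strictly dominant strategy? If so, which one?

C1

A strategy is strictly dominant if it gives the Column player a strictly higher payoff than every other strategy, against every choice by the opponent.
C1 strictly dominates: vs R1: 16 > 12; vs R2: 16 > 4; vs R3: 8 > 4.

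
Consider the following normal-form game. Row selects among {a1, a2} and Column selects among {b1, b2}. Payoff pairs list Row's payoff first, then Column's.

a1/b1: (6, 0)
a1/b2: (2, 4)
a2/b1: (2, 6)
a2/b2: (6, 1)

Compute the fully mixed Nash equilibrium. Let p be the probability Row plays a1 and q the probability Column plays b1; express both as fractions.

p = 5/9, q = 1/2

Each player's mixing probability is pinned down by making the *other* player indifferent.
Column indifferent between b1 and b2: p·0 + (1−p)·6 = p·4 + (1−p)·1 ⟹ 6 + (-6)p = 1 + 3p ⟹ p = 5/9.
Row indifferent between a1 and a2: q·6 + (1−q)·2 = q·2 + (1−q)·6 ⟹ 2 + 4q = 6 + (-4)q ⟹ q = 1/2.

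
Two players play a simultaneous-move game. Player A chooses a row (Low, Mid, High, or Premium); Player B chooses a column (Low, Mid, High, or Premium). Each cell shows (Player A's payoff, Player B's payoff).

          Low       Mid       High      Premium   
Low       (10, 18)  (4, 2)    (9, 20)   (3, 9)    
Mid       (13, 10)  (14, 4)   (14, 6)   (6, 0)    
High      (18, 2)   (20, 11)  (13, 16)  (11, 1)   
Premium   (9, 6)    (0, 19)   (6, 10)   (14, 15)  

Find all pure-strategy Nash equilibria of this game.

None

Find each player's best response to every opponent strategy; NE are the intersections.
Player A's best responses — vs Low: High (payoff 18); vs Mid: High (payoff 20); vs High: Mid (payoff 14); vs Premium: Premium (payoff 14).
Player B's best responses — vs Low: High (payoff 20); vs Mid: Low (payoff 10); vs High: High (payoff 16); vs Premium: Mid (payoff 19).
No cell has both players best-responding. For instance, Player A's best reply to Premium is Premium, but against Premium Player B prefers Mid over Premium.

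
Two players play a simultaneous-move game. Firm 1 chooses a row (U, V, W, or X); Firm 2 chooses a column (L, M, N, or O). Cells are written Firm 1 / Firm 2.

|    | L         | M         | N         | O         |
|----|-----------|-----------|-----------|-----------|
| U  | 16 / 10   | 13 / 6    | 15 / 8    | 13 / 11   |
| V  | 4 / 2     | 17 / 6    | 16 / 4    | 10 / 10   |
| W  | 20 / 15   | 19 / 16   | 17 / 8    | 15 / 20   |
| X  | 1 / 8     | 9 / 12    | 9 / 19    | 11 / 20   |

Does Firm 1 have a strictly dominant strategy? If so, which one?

Check whether one of Firm 1's strategies beats all alternatives regardless of what the opponent does.
W strictly dominates: vs L: 20 > each of {16, 4, 1}; vs M: 19 > each of {13, 17, 9}; vs N: 17 > each of {15, 16, 9}; vs O: 15 > each of {13, 10, 11}.

W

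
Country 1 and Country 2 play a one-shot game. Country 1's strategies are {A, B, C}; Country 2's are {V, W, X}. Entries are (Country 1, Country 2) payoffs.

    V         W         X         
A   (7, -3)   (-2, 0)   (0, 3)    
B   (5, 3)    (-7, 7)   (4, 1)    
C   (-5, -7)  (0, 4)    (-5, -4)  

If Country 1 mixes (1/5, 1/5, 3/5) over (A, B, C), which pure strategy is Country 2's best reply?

W

Country 2's best reply maximizes expected payoff against the mix.
V: (1/5)·(-3) + (1/5)·3 + (3/5)·(-7) = -21/5
W: (1/5)·0 + (1/5)·7 + (3/5)·4 = 19/5
X: (1/5)·3 + (1/5)·1 + (3/5)·(-4) = -8/5
Highest expected payoff is 19/5, from W.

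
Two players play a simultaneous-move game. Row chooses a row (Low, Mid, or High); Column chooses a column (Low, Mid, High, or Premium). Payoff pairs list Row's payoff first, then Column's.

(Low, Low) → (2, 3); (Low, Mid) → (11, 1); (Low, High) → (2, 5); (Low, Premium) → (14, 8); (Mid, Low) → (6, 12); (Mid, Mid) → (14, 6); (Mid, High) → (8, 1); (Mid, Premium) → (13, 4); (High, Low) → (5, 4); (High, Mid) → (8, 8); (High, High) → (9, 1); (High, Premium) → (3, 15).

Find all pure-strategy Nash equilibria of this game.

A profile is a Nash equilibrium when each player is best-responding to the other.
Row's best responses — vs Low: Mid (payoff 6); vs Mid: Mid (payoff 14); vs High: High (payoff 9); vs Premium: Low (payoff 14).
Column's best responses — vs Low: Premium (payoff 8); vs Mid: Low (payoff 12); vs High: Premium (payoff 15).
Mutual best responses occur at (Low, Premium) and (Mid, Low); at each, neither player gains by switching.

(Low, Premium) and (Mid, Low)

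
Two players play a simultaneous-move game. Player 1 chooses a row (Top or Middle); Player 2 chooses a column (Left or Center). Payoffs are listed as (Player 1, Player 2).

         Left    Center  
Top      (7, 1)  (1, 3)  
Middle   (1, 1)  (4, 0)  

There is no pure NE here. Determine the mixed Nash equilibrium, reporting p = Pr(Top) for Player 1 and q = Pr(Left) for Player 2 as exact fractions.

In a mixed NE each player is indifferent between their pure strategies, so the opponent's mix sets the indifference.
Player 2 indifferent between Left and Center: p·1 + (1−p)·1 = p·3 + (1−p)·0 ⟹ 1 + 0p = 0 + 3p ⟹ p = 1/3.
Player 1 indifferent between Top and Middle: q·7 + (1−q)·1 = q·1 + (1−q)·4 ⟹ 1 + 6q = 4 + (-3)q ⟹ q = 1/3.

p = 1/3, q = 1/3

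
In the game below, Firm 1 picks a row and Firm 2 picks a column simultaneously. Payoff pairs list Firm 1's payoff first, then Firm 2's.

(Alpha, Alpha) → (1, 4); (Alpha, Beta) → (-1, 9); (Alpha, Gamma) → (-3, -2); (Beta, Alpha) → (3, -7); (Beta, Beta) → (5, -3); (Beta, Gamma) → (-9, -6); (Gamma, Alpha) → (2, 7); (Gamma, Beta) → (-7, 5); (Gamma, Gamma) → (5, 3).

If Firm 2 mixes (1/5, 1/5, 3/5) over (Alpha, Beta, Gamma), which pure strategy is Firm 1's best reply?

Firm 1's best reply maximizes expected payoff against the mix.
Alpha: (1/5)·1 + (1/5)·(-1) + (3/5)·(-3) = -9/5
Beta: (1/5)·3 + (1/5)·5 + (3/5)·(-9) = -19/5
Gamma: (1/5)·2 + (1/5)·(-7) + (3/5)·5 = 2
Highest expected payoff is 2, from Gamma.

Gamma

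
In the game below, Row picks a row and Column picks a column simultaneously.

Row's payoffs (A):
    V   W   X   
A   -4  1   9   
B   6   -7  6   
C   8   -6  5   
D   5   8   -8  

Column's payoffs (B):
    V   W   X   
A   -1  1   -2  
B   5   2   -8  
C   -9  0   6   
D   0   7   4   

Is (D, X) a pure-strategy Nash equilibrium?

Holding Column at X: Row gets -8 from D but could get 9 by switching to A. Row has a profitable deviation.

No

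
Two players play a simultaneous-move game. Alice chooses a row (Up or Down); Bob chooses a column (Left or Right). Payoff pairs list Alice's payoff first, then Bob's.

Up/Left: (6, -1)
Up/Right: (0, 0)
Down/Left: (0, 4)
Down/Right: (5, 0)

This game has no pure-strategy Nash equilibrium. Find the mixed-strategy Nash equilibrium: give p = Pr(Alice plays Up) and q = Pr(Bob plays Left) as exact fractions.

Each player's mixing probability is pinned down by making the *other* player indifferent.
Bob indifferent between Left and Right: p·(-1) + (1−p)·4 = p·0 + (1−p)·0 ⟹ 4 + (-5)p = 0 + 0p ⟹ p = 4/5.
Alice indifferent between Up and Down: q·6 + (1−q)·0 = q·0 + (1−q)·5 ⟹ 0 + 6q = 5 + (-5)q ⟹ q = 5/11.

p = 4/5, q = 5/11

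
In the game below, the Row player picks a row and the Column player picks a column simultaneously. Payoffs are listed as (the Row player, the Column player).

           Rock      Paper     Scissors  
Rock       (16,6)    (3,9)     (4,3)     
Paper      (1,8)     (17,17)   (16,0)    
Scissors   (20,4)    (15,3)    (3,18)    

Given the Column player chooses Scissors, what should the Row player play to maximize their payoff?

Paper

With the Column player fixed at Scissors, the Row player's payoffs are: Rock → 4, Paper → 16, Scissors → 3.
The maximum is 16, achieved by Paper.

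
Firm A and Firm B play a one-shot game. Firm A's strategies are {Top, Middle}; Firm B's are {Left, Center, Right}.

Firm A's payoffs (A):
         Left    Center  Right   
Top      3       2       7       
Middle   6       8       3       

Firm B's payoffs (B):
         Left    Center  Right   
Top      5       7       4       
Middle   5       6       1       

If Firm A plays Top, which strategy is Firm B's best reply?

With Firm A fixed at Top, Firm B's payoffs are: Left → 5, Center → 7, Right → 4.
The maximum is 7, achieved by Center.

Center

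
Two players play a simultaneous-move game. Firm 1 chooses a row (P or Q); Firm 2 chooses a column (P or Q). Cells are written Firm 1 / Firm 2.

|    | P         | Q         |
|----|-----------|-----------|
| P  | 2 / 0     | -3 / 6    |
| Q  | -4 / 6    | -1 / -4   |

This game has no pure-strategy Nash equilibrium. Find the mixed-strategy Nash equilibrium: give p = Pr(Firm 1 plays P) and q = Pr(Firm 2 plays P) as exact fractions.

p = 5/8, q = 1/4

Each player's mixing probability is pinned down by making the *other* player indifferent.
Firm 2 indifferent between P and Q: p·0 + (1−p)·6 = p·6 + (1−p)·(-4) ⟹ 6 + (-6)p = (-4) + 10p ⟹ p = 5/8.
Firm 1 indifferent between P and Q: q·2 + (1−q)·(-3) = q·(-4) + (1−q)·(-1) ⟹ (-3) + 5q = (-1) + (-3)q ⟹ q = 1/4.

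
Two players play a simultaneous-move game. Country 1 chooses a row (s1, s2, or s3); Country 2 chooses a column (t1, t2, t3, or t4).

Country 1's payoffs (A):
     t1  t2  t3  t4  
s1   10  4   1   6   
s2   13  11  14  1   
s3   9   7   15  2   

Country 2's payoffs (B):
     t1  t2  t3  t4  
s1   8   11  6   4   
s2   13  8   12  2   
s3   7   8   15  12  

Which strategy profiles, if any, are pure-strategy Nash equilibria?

(s2, t1) and (s3, t3)

Find each player's best response to every opponent strategy; NE are the intersections.
Country 1's best responses — vs t1: s2 (payoff 13); vs t2: s2 (payoff 11); vs t3: s3 (payoff 15); vs t4: s1 (payoff 6).
Country 2's best responses — vs s1: t2 (payoff 11); vs s2: t1 (payoff 13); vs s3: t3 (payoff 15).
Mutual best responses occur at (s2, t1) and (s3, t3); at each, neither player gains by switching.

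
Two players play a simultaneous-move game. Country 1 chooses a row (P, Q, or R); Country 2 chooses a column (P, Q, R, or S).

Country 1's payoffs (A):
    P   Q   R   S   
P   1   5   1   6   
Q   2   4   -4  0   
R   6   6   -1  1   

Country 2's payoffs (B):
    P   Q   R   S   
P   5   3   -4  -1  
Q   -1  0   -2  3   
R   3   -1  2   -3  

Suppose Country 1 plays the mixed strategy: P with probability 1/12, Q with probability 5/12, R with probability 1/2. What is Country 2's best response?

P

Compute Country 2's expected payoff from each pure strategy against the given mix.
P: (1/12)·5 + (5/12)·(-1) + (1/2)·3 = 3/2
Q: (1/12)·3 + (5/12)·0 + (1/2)·(-1) = -1/4
R: (1/12)·(-4) + (5/12)·(-2) + (1/2)·2 = -1/6
S: (1/12)·(-1) + (5/12)·3 + (1/2)·(-3) = -1/3
Highest expected payoff is 3/2, from P.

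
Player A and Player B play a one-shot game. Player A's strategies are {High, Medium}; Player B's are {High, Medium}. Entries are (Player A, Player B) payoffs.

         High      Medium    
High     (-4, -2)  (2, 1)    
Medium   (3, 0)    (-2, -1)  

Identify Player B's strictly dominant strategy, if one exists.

No strictly dominant strategy

A strategy is strictly dominant if it gives Player B a strictly higher payoff than every other strategy, against every choice by the opponent.
High is not dominant: against High, Medium gives 1 > -2.
Medium is not dominant: against Medium, High gives 0 > -1.
No single strategy is best against every opponent action.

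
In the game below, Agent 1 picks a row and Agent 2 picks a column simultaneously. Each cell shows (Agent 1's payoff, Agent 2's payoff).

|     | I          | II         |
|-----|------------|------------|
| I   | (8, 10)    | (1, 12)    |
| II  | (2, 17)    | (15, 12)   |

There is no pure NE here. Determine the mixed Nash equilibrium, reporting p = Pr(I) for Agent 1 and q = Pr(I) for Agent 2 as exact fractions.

Each player's mixing probability is pinned down by making the *other* player indifferent.
Agent 2 indifferent between I and II: p·10 + (1−p)·17 = p·12 + (1−p)·12 ⟹ 17 + (-7)p = 12 + 0p ⟹ p = 5/7.
Agent 1 indifferent between I and II: q·8 + (1−q)·1 = q·2 + (1−q)·15 ⟹ 1 + 7q = 15 + (-13)q ⟹ q = 7/10.

p = 5/7, q = 7/10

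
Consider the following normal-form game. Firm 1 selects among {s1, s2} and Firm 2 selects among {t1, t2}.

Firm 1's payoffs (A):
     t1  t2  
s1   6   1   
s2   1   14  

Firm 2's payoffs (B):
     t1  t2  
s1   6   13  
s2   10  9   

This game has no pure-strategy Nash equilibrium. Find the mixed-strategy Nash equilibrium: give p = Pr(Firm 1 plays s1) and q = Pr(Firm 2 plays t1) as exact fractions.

Each player's mixing probability is pinned down by making the *other* player indifferent.
Firm 2 indifferent between t1 and t2: p·6 + (1−p)·10 = p·13 + (1−p)·9 ⟹ 10 + (-4)p = 9 + 4p ⟹ p = 1/8.
Firm 1 indifferent between s1 and s2: q·6 + (1−q)·1 = q·1 + (1−q)·14 ⟹ 1 + 5q = 14 + (-13)q ⟹ q = 13/18.

p = 1/8, q = 13/18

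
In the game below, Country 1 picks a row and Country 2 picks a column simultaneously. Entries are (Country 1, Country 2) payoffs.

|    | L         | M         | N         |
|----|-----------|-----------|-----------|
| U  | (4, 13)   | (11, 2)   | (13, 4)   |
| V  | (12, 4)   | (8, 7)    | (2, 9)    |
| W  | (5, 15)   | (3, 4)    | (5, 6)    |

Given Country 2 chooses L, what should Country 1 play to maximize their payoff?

V

With Country 2 fixed at L, Country 1's payoffs are: U → 4, V → 12, W → 5.
The maximum is 12, achieved by V.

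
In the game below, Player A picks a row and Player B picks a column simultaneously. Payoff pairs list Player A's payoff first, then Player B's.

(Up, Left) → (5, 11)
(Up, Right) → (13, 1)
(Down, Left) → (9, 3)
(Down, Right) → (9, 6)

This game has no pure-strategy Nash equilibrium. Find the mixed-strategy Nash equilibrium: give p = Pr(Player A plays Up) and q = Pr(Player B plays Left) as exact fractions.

In a mixed NE each player is indifferent between their pure strategies, so the opponent's mix sets the indifference.
Player B indifferent between Left and Right: p·11 + (1−p)·3 = p·1 + (1−p)·6 ⟹ 3 + 8p = 6 + (-5)p ⟹ p = 3/13.
Player A indifferent between Up and Down: q·5 + (1−q)·13 = q·9 + (1−q)·9 ⟹ 13 + (-8)q = 9 + 0q ⟹ q = 1/2.

p = 3/13, q = 1/2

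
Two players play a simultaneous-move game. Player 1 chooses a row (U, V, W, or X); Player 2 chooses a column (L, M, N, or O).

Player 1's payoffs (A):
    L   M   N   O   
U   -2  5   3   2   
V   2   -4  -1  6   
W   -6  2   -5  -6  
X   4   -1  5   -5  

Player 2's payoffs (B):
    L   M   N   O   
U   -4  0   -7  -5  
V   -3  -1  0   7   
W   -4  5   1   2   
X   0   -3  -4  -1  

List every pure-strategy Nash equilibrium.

(U, M), (V, O), and (X, L)

Check mutual best responses: a cell is a NE iff neither player can gain by unilaterally deviating.
Player 1's best responses — vs L: X (payoff 4); vs M: U (payoff 5); vs N: X (payoff 5); vs O: V (payoff 6).
Player 2's best responses — vs U: M (payoff 0); vs V: O (payoff 7); vs W: M (payoff 5); vs X: L (payoff 0).
Mutual best responses occur at (U, M), (V, O), and (X, L); at each, neither player gains by switching.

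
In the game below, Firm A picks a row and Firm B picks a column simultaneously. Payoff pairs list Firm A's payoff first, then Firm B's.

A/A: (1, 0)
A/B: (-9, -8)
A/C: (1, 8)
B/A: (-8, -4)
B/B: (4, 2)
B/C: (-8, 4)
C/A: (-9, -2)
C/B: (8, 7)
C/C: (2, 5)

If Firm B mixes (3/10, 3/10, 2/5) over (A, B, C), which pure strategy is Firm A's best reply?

C

Compute Firm A's expected payoff from each pure strategy against the given mix.
A: (3/10)·1 + (3/10)·(-9) + (2/5)·1 = -2
B: (3/10)·(-8) + (3/10)·4 + (2/5)·(-8) = -22/5
C: (3/10)·(-9) + (3/10)·8 + (2/5)·2 = 1/2
Highest expected payoff is 1/2, from C.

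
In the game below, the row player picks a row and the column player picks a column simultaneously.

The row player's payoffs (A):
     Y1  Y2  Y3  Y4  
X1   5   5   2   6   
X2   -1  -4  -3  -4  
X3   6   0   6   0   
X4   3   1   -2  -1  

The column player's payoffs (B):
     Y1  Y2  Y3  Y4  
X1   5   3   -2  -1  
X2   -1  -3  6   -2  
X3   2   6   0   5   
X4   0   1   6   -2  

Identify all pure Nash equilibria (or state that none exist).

Check mutual best responses: a cell is a NE iff neither player can gain by unilaterally deviating.
The row player's best responses — vs Y1: X3 (payoff 6); vs Y2: X1 (payoff 5); vs Y3: X3 (payoff 6); vs Y4: X1 (payoff 6).
The column player's best responses — vs X1: Y1 (payoff 5); vs X2: Y3 (payoff 6); vs X3: Y2 (payoff 6); vs X4: Y3 (payoff 6).
No cell has both players best-responding. For instance, the row player's best reply to Y2 is X1, but against X1 the column player prefers Y1 over Y2.

None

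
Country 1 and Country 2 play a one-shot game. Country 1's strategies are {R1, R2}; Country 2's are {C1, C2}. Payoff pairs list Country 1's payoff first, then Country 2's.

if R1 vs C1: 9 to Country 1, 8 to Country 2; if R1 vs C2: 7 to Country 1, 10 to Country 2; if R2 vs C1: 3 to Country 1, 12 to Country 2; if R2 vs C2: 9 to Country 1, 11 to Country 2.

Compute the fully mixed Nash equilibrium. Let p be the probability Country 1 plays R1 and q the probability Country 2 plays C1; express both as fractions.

p = 1/3, q = 1/4

In a mixed NE each player is indifferent between their pure strategies, so the opponent's mix sets the indifference.
Country 2 indifferent between C1 and C2: p·8 + (1−p)·12 = p·10 + (1−p)·11 ⟹ 12 + (-4)p = 11 + (-1)p ⟹ p = 1/3.
Country 1 indifferent between R1 and R2: q·9 + (1−q)·7 = q·3 + (1−q)·9 ⟹ 7 + 2q = 9 + (-6)q ⟹ q = 1/4.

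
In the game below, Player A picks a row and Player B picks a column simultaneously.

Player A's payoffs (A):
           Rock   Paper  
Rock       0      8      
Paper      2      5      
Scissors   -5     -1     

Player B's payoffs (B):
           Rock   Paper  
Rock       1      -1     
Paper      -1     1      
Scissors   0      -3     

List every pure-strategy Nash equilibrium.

Check mutual best responses: a cell is a NE iff neither player can gain by unilaterally deviating.
Player A's best responses — vs Rock: Paper (payoff 2); vs Paper: Rock (payoff 8).
Player B's best responses — vs Rock: Rock (payoff 1); vs Paper: Paper (payoff 1); vs Scissors: Rock (payoff 0).
No cell has both players best-responding. For instance, Player A's best reply to Rock is Paper, but against Paper Player B prefers Paper over Rock.

There is no pure-strategy Nash equilibrium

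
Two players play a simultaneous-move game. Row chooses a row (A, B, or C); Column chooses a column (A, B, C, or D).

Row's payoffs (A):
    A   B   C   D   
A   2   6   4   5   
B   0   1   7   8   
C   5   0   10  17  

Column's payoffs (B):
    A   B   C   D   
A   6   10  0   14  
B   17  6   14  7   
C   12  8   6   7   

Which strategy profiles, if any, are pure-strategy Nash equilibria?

Check mutual best responses: a cell is a NE iff neither player can gain by unilaterally deviating.
Row's best responses — vs A: C (payoff 5); vs B: A (payoff 6); vs C: C (payoff 10); vs D: C (payoff 17).
Column's best responses — vs A: D (payoff 14); vs B: A (payoff 17); vs C: A (payoff 12).
The only mutual best response is (C, A); neither player gains by switching there.

(C, A)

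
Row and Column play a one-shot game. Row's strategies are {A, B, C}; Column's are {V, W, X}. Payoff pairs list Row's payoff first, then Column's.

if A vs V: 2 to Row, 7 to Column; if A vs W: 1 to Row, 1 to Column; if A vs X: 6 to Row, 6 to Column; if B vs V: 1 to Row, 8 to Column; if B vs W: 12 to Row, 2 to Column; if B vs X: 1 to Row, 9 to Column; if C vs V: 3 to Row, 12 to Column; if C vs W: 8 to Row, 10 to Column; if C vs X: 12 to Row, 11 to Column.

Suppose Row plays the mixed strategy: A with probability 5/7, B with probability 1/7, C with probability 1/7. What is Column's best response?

V

Compute Column's expected payoff from each pure strategy against the given mix.
V: (5/7)·7 + (1/7)·8 + (1/7)·12 = 55/7
W: (5/7)·1 + (1/7)·2 + (1/7)·10 = 17/7
X: (5/7)·6 + (1/7)·9 + (1/7)·11 = 50/7
Highest expected payoff is 55/7, from V.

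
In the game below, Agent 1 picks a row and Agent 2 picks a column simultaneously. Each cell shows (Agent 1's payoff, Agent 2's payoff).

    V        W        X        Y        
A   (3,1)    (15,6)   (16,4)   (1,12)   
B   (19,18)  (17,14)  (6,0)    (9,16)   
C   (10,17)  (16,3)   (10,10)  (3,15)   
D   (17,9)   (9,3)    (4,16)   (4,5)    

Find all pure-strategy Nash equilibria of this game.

A profile is a Nash equilibrium when each player is best-responding to the other.
Agent 1's best responses — vs V: B (payoff 19); vs W: B (payoff 17); vs X: A (payoff 16); vs Y: B (payoff 9).
Agent 2's best responses — vs A: Y (payoff 12); vs B: V (payoff 18); vs C: V (payoff 17); vs D: X (payoff 16).
The only mutual best response is (B, V); neither player gains by switching there.

(B, V)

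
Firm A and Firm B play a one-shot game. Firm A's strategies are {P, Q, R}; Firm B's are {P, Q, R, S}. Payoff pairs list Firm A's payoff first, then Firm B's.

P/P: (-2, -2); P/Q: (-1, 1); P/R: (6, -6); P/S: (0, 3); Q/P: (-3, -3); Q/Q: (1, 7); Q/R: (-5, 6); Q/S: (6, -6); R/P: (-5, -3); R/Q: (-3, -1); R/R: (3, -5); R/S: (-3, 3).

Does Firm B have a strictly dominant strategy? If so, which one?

Check whether one of Firm B's strategies beats all alternatives regardless of what the opponent does.
P is not dominant: against P, Q gives 1 > -2.
Q is not dominant: against P, S gives 3 > 1.
R is not dominant: against P, P gives -2 > -6.
S is not dominant: against Q, P gives -3 > -6.
No single strategy is best against every opponent action.

None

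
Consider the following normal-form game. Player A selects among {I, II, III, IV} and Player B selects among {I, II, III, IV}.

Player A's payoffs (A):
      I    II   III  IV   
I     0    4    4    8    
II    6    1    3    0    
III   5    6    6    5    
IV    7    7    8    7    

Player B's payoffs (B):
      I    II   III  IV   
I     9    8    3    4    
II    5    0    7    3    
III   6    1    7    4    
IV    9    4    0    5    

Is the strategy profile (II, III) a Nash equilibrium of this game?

No

Holding Player B at III: Player A gets 3 from II but could get 8 by switching to IV. Player A has a profitable deviation.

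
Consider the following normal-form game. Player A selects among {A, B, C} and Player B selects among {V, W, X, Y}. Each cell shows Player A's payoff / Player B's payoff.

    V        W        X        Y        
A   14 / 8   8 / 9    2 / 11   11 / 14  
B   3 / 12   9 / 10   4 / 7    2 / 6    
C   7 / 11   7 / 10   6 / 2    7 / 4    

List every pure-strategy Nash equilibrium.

Check mutual best responses: a cell is a NE iff neither player can gain by unilaterally deviating.
Player A's best responses — vs V: A (payoff 14); vs W: B (payoff 9); vs X: C (payoff 6); vs Y: A (payoff 11).
Player B's best responses — vs A: Y (payoff 14); vs B: V (payoff 12); vs C: V (payoff 11).
The only mutual best response is (A, Y); neither player gains by switching there.

(A, Y)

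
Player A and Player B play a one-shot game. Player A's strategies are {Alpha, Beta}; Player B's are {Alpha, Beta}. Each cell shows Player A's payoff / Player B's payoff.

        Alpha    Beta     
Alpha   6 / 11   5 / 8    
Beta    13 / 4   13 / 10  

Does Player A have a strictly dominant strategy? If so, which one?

Beta

A strategy is strictly dominant if it gives Player A a strictly higher payoff than every other strategy, against every choice by the opponent.
Beta strictly dominates: vs Alpha: 13 > 6; vs Beta: 13 > 5.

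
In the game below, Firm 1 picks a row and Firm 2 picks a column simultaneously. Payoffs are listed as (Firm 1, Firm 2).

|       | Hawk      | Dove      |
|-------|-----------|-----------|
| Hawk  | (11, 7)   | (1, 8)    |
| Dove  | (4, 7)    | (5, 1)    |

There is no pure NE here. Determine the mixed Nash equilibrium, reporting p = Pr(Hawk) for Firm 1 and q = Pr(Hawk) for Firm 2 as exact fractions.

In a mixed NE each player is indifferent between their pure strategies, so the opponent's mix sets the indifference.
Firm 2 indifferent between Hawk and Dove: p·7 + (1−p)·7 = p·8 + (1−p)·1 ⟹ 7 + 0p = 1 + 7p ⟹ p = 6/7.
Firm 1 indifferent between Hawk and Dove: q·11 + (1−q)·1 = q·4 + (1−q)·5 ⟹ 1 + 10q = 5 + (-1)q ⟹ q = 4/11.

p = 6/7, q = 4/11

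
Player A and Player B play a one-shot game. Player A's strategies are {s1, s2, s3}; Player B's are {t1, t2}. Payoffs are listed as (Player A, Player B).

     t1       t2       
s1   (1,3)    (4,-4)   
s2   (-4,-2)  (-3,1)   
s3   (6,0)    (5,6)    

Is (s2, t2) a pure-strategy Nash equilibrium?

Holding Player B at t2: Player A gets -3 from s2 but could get 5 by switching to s3. Player A has a profitable deviation.

No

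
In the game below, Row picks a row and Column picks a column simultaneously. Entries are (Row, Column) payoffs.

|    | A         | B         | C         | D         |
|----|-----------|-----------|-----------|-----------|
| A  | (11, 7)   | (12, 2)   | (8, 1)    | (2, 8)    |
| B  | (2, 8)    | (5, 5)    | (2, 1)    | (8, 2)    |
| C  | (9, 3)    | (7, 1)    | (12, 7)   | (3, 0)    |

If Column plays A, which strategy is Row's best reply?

A

With Column fixed at A, Row's payoffs are: A → 11, B → 2, C → 9.
The maximum is 11, achieved by A.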